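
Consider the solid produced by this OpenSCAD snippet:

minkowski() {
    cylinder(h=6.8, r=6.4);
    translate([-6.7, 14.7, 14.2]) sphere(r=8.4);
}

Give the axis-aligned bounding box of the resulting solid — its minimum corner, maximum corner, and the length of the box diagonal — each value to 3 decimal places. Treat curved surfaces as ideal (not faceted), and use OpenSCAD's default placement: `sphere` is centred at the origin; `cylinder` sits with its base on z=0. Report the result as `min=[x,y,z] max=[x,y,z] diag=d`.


A = translate([-6.7, 14.7, 14.2]) sphere(r=8.4) → bbox [-15.1,6.3,5.8] .. [1.7,23.1,22.6]
B = cylinder(h=6.8, r=6.4) → bbox [-6.4,-6.4,0] .. [6.4,6.4,6.8]
lo = A.lo+B.lo = [-15.1-6.4, 6.3-6.4, 5.8+0] = [-21.500,-0.100,5.800]
hi = A.hi+B.hi = [1.7+6.4, 23.1+6.4, 22.6+6.8] = [8.100,29.500,29.400]
diag = √(29.6²+29.6²+23.6²) = √2309.28 = 48.055

min=[-21.500,-0.100,5.800] max=[8.100,29.500,29.400] diag=48.055


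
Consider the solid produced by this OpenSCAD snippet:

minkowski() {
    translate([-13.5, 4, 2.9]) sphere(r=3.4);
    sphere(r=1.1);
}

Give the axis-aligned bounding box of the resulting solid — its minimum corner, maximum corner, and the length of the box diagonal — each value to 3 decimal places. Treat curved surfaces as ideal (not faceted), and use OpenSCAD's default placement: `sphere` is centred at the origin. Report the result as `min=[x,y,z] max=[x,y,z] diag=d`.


min=[-18.000,-0.500,-1.600] max=[-9.000,8.500,7.400] diag=15.588

A = translate([-13.5, 4, 2.9]) sphere(r=3.4) → bbox [-16.9,0.6,-0.5] .. [-10.1,7.4,6.3]
B = sphere(r=1.1) → bbox [-1.1,-1.1,-1.1] .. [1.1,1.1,1.1]
lo = A.lo+B.lo = [-16.9-1.1, 0.6-1.1, -0.5-1.1] = [-18.000,-0.500,-1.600]
hi = A.hi+B.hi = [-10.1+1.1, 7.4+1.1, 6.3+1.1] = [-9.000,8.500,7.400]
diag = √(9²+9²+9²) = √243 = 15.588


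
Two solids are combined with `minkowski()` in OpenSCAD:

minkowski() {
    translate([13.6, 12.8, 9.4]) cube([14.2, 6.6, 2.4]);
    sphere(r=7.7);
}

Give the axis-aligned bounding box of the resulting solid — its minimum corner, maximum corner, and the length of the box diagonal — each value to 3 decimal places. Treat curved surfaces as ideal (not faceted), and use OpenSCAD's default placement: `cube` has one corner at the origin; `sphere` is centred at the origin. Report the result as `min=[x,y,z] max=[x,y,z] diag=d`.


A = translate([13.6, 12.8, 9.4]) cube([14.2, 6.6, 2.4]) → bbox [13.6,12.8,9.4] .. [27.8,19.4,11.8]
B = sphere(r=7.7) → bbox [-7.7,-7.7,-7.7] .. [7.7,7.7,7.7]
lo = A.lo+B.lo = [13.6-7.7, 12.8-7.7, 9.4-7.7] = [5.900,5.100,1.700]
hi = A.hi+B.hi = [27.8+7.7, 19.4+7.7, 11.8+7.7] = [35.500,27.100,19.500]
diag = √(29.6²+22²+17.8²) = √1677 = 40.951

min=[5.900,5.100,1.700] max=[35.500,27.100,19.500] diag=40.951


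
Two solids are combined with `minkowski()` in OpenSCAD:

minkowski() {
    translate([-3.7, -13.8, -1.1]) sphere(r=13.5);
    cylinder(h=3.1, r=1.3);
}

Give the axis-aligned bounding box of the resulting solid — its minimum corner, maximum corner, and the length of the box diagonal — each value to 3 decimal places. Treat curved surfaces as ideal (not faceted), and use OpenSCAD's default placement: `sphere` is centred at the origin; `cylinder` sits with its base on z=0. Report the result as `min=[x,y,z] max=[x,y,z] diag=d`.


min=[-18.500,-28.600,-14.600] max=[11.100,1.000,15.500] diag=51.559

A = translate([-3.7, -13.8, -1.1]) sphere(r=13.5) → bbox [-17.2,-27.3,-14.6] .. [9.8,-0.3,12.4]
B = cylinder(h=3.1, r=1.3) → bbox [-1.3,-1.3,0] .. [1.3,1.3,3.1]
lo = A.lo+B.lo = [-17.2-1.3, -27.3-1.3, -14.6+0] = [-18.500,-28.600,-14.600]
hi = A.hi+B.hi = [9.8+1.3, -0.3+1.3, 12.4+3.1] = [11.100,1.000,15.500]
diag = √(29.6²+29.6²+30.1²) = √2658.33 = 51.559


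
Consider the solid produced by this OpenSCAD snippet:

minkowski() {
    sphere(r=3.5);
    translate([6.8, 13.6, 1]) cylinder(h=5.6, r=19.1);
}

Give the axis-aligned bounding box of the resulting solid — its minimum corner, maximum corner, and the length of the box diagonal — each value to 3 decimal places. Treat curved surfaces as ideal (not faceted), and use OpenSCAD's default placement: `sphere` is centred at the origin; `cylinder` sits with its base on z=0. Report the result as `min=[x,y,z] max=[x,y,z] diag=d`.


min=[-15.800,-9.000,-2.500] max=[29.400,36.200,10.100] diag=65.152

A = translate([6.8, 13.6, 1]) cylinder(h=5.6, r=19.1) → bbox [-12.3,-5.5,1] .. [25.9,32.7,6.6]
B = sphere(r=3.5) → bbox [-3.5,-3.5,-3.5] .. [3.5,3.5,3.5]
lo = A.lo+B.lo = [-12.3-3.5, -5.5-3.5, 1-3.5] = [-15.800,-9.000,-2.500]
hi = A.hi+B.hi = [25.9+3.5, 32.7+3.5, 6.6+3.5] = [29.400,36.200,10.100]
diag = √(45.2²+45.2²+12.6²) = √4244.84 = 65.152


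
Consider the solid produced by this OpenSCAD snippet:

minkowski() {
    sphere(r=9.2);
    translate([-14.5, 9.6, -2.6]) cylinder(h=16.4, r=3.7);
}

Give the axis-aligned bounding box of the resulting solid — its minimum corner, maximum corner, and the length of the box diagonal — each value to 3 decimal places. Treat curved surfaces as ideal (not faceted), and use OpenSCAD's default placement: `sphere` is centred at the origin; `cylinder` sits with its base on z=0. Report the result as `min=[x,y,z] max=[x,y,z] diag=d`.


min=[-27.400,-3.300,-11.800] max=[-1.600,22.500,23.000] diag=50.421

A = translate([-14.5, 9.6, -2.6]) cylinder(h=16.4, r=3.7) → bbox [-18.2,5.9,-2.6] .. [-10.8,13.3,13.8]
B = sphere(r=9.2) → bbox [-9.2,-9.2,-9.2] .. [9.2,9.2,9.2]
lo = A.lo+B.lo = [-18.2-9.2, 5.9-9.2, -2.6-9.2] = [-27.400,-3.300,-11.800]
hi = A.hi+B.hi = [-10.8+9.2, 13.3+9.2, 13.8+9.2] = [-1.600,22.500,23.000]
diag = √(25.8²+25.8²+34.8²) = √2542.32 = 50.421


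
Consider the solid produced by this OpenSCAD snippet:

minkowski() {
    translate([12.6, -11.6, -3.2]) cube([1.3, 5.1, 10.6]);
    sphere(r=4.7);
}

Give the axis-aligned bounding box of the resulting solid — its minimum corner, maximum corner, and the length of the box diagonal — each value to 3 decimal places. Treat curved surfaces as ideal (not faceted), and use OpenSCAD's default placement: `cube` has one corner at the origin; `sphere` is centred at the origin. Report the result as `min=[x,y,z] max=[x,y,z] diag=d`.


min=[7.900,-16.300,-7.900] max=[18.600,-1.800,12.100] diag=26.921

A = translate([12.6, -11.6, -3.2]) cube([1.3, 5.1, 10.6]) → bbox [12.6,-11.6,-3.2] .. [13.9,-6.5,7.4]
B = sphere(r=4.7) → bbox [-4.7,-4.7,-4.7] .. [4.7,4.7,4.7]
lo = A.lo+B.lo = [12.6-4.7, -11.6-4.7, -3.2-4.7] = [7.900,-16.300,-7.900]
hi = A.hi+B.hi = [13.9+4.7, -6.5+4.7, 7.4+4.7] = [18.600,-1.800,12.100]
diag = √(10.7²+14.5²+20²) = √724.74 = 26.921


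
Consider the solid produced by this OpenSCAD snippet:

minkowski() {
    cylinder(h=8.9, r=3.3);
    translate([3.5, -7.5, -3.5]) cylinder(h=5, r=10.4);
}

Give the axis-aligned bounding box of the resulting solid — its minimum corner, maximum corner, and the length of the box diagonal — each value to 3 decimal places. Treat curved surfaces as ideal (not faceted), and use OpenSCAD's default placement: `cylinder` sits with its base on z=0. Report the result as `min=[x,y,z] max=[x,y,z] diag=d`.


min=[-10.200,-21.200,-3.500] max=[17.200,6.200,10.400] diag=41.167

A = translate([3.5, -7.5, -3.5]) cylinder(h=5, r=10.4) → bbox [-6.9,-17.9,-3.5] .. [13.9,2.9,1.5]
B = cylinder(h=8.9, r=3.3) → bbox [-3.3,-3.3,0] .. [3.3,3.3,8.9]
lo = A.lo+B.lo = [-6.9-3.3, -17.9-3.3, -3.5+0] = [-10.200,-21.200,-3.500]
hi = A.hi+B.hi = [13.9+3.3, 2.9+3.3, 1.5+8.9] = [17.200,6.200,10.400]
diag = √(27.4²+27.4²+13.9²) = √1694.73 = 41.167


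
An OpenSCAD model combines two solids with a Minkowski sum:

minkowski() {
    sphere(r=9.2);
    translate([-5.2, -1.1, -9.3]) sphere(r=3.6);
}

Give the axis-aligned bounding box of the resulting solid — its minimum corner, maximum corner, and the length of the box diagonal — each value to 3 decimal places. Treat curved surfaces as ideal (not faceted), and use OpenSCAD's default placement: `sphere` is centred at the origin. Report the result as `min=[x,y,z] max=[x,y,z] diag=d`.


min=[-18.000,-13.900,-22.100] max=[7.600,11.700,3.500] diag=44.341

A = translate([-5.2, -1.1, -9.3]) sphere(r=3.6) → bbox [-8.8,-4.7,-12.9] .. [-1.6,2.5,-5.7]
B = sphere(r=9.2) → bbox [-9.2,-9.2,-9.2] .. [9.2,9.2,9.2]
lo = A.lo+B.lo = [-8.8-9.2, -4.7-9.2, -12.9-9.2] = [-18.000,-13.900,-22.100]
hi = A.hi+B.hi = [-1.6+9.2, 2.5+9.2, -5.7+9.2] = [7.600,11.700,3.500]
diag = √(25.6²+25.6²+25.6²) = √1966.08 = 44.341


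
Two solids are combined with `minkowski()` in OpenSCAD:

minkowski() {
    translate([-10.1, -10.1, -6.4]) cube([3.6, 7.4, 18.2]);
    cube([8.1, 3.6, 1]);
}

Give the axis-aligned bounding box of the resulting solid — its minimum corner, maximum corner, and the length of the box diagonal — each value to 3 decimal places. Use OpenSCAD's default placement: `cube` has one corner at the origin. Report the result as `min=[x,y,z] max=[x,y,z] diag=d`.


A = translate([-10.1, -10.1, -6.4]) cube([3.6, 7.4, 18.2]) → bbox [-10.1,-10.1,-6.4] .. [-6.5,-2.7,11.8]
B = cube([8.1, 3.6, 1]) → bbox [0,0,0] .. [8.1,3.6,1]
lo = A.lo+B.lo = [-10.1+0, -10.1+0, -6.4+0] = [-10.100,-10.100,-6.400]
hi = A.hi+B.hi = [-6.5+8.1, -2.7+3.6, 11.8+1] = [1.600,0.900,12.800]
diag = √(11.7²+11²+19.2²) = √626.53 = 25.031

min=[-10.100,-10.100,-6.400] max=[1.600,0.900,12.800] diag=25.031


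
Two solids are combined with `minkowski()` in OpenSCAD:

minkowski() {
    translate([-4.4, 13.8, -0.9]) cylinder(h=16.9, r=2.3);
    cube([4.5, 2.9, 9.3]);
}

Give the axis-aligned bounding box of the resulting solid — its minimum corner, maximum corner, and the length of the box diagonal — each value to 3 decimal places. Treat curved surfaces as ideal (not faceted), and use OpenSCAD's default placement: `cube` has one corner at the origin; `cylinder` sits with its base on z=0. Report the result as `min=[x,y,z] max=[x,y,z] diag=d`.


A = translate([-4.4, 13.8, -0.9]) cylinder(h=16.9, r=2.3) → bbox [-6.7,11.5,-0.9] .. [-2.1,16.1,16]
B = cube([4.5, 2.9, 9.3]) → bbox [0,0,0] .. [4.5,2.9,9.3]
lo = A.lo+B.lo = [-6.7+0, 11.5+0, -0.9+0] = [-6.700,11.500,-0.900]
hi = A.hi+B.hi = [-2.1+4.5, 16.1+2.9, 16+9.3] = [2.400,19.000,25.300]
diag = √(9.1²+7.5²+26.2²) = √825.5 = 28.732

min=[-6.700,11.500,-0.900] max=[2.400,19.000,25.300] diag=28.732


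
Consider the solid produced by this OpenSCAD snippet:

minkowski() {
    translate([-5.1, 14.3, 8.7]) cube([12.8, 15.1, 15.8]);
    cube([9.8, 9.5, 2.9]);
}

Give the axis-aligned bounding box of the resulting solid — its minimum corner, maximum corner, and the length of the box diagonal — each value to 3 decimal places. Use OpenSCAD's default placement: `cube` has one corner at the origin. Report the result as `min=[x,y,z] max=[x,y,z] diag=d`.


A = translate([-5.1, 14.3, 8.7]) cube([12.8, 15.1, 15.8]) → bbox [-5.1,14.3,8.7] .. [7.7,29.4,24.5]
B = cube([9.8, 9.5, 2.9]) → bbox [0,0,0] .. [9.8,9.5,2.9]
lo = A.lo+B.lo = [-5.1+0, 14.3+0, 8.7+0] = [-5.100,14.300,8.700]
hi = A.hi+B.hi = [7.7+9.8, 29.4+9.5, 24.5+2.9] = [17.500,38.900,27.400]
diag = √(22.6²+24.6²+18.7²) = √1465.61 = 38.283

min=[-5.100,14.300,8.700] max=[17.500,38.900,27.400] diag=38.283


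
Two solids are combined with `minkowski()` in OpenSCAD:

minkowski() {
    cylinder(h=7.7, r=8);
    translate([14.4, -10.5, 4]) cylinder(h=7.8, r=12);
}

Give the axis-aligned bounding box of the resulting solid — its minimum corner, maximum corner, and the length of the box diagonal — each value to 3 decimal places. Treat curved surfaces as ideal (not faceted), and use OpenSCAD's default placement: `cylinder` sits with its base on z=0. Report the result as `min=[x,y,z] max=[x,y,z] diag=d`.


min=[-5.600,-30.500,4.000] max=[34.400,9.500,19.500] diag=58.654

A = translate([14.4, -10.5, 4]) cylinder(h=7.8, r=12) → bbox [2.4,-22.5,4] .. [26.4,1.5,11.8]
B = cylinder(h=7.7, r=8) → bbox [-8,-8,0] .. [8,8,7.7]
lo = A.lo+B.lo = [2.4-8, -22.5-8, 4+0] = [-5.600,-30.500,4.000]
hi = A.hi+B.hi = [26.4+8, 1.5+8, 11.8+7.7] = [34.400,9.500,19.500]
diag = √(40²+40²+15.5²) = √3440.25 = 58.654


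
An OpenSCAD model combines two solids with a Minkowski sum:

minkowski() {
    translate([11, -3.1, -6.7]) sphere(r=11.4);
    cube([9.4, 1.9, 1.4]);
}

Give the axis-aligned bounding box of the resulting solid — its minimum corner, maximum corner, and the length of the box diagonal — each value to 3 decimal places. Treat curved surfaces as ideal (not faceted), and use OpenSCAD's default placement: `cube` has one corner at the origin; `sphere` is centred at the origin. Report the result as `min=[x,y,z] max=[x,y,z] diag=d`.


A = translate([11, -3.1, -6.7]) sphere(r=11.4) → bbox [-0.4,-14.5,-18.1] .. [22.4,8.3,4.7]
B = cube([9.4, 1.9, 1.4]) → bbox [0,0,0] .. [9.4,1.9,1.4]
lo = A.lo+B.lo = [-0.4+0, -14.5+0, -18.1+0] = [-0.400,-14.500,-18.100]
hi = A.hi+B.hi = [22.4+9.4, 8.3+1.9, 4.7+1.4] = [31.800,10.200,6.100]
diag = √(32.2²+24.7²+24.2²) = √2232.57 = 47.250

min=[-0.400,-14.500,-18.100] max=[31.800,10.200,6.100] diag=47.250


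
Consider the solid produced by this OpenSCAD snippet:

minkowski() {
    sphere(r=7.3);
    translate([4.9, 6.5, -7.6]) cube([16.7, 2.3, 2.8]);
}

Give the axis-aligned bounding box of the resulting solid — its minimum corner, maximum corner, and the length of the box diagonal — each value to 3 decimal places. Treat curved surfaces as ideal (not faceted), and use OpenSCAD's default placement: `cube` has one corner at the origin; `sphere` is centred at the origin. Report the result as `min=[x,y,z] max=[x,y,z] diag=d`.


min=[-2.400,-0.800,-14.900] max=[28.900,16.100,2.500] diag=39.599

A = translate([4.9, 6.5, -7.6]) cube([16.7, 2.3, 2.8]) → bbox [4.9,6.5,-7.6] .. [21.6,8.8,-4.8]
B = sphere(r=7.3) → bbox [-7.3,-7.3,-7.3] .. [7.3,7.3,7.3]
lo = A.lo+B.lo = [4.9-7.3, 6.5-7.3, -7.6-7.3] = [-2.400,-0.800,-14.900]
hi = A.hi+B.hi = [21.6+7.3, 8.8+7.3, -4.8+7.3] = [28.900,16.100,2.500]
diag = √(31.3²+16.9²+17.4²) = √1568.06 = 39.599


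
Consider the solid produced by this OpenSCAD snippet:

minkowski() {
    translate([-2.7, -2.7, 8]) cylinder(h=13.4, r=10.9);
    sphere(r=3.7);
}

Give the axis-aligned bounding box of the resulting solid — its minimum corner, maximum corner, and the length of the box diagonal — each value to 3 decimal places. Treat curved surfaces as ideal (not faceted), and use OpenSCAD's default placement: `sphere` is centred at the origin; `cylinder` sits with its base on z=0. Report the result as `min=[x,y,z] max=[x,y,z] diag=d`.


A = translate([-2.7, -2.7, 8]) cylinder(h=13.4, r=10.9) → bbox [-13.6,-13.6,8] .. [8.2,8.2,21.4]
B = sphere(r=3.7) → bbox [-3.7,-3.7,-3.7] .. [3.7,3.7,3.7]
lo = A.lo+B.lo = [-13.6-3.7, -13.6-3.7, 8-3.7] = [-17.300,-17.300,4.300]
hi = A.hi+B.hi = [8.2+3.7, 8.2+3.7, 21.4+3.7] = [11.900,11.900,25.100]
diag = √(29.2²+29.2²+20.8²) = √2137.92 = 46.238

min=[-17.300,-17.300,4.300] max=[11.900,11.900,25.100] diag=46.238


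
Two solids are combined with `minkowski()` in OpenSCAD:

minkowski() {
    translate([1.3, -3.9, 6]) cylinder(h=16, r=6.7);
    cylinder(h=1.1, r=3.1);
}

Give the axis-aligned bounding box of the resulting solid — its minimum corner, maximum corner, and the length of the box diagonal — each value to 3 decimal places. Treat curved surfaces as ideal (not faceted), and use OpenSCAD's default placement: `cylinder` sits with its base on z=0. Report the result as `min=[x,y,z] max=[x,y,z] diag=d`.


A = translate([1.3, -3.9, 6]) cylinder(h=16, r=6.7) → bbox [-5.4,-10.6,6] .. [8,2.8,22]
B = cylinder(h=1.1, r=3.1) → bbox [-3.1,-3.1,0] .. [3.1,3.1,1.1]
lo = A.lo+B.lo = [-5.4-3.1, -10.6-3.1, 6+0] = [-8.500,-13.700,6.000]
hi = A.hi+B.hi = [8+3.1, 2.8+3.1, 22+1.1] = [11.100,5.900,23.100]
diag = √(19.6²+19.6²+17.1²) = √1060.73 = 32.569

min=[-8.500,-13.700,6.000] max=[11.100,5.900,23.100] diag=32.569


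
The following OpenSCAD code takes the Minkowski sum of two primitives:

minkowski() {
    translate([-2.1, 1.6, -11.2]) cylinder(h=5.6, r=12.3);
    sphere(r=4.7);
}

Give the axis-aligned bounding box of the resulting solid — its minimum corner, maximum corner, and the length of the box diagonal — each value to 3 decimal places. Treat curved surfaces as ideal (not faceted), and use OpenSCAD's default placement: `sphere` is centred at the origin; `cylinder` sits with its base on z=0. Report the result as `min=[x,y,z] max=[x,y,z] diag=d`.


min=[-19.100,-15.400,-15.900] max=[14.900,18.600,-0.900] diag=50.369

A = translate([-2.1, 1.6, -11.2]) cylinder(h=5.6, r=12.3) → bbox [-14.4,-10.7,-11.2] .. [10.2,13.9,-5.6]
B = sphere(r=4.7) → bbox [-4.7,-4.7,-4.7] .. [4.7,4.7,4.7]
lo = A.lo+B.lo = [-14.4-4.7, -10.7-4.7, -11.2-4.7] = [-19.100,-15.400,-15.900]
hi = A.hi+B.hi = [10.2+4.7, 13.9+4.7, -5.6+4.7] = [14.900,18.600,-0.900]
diag = √(34²+34²+15²) = √2537 = 50.369


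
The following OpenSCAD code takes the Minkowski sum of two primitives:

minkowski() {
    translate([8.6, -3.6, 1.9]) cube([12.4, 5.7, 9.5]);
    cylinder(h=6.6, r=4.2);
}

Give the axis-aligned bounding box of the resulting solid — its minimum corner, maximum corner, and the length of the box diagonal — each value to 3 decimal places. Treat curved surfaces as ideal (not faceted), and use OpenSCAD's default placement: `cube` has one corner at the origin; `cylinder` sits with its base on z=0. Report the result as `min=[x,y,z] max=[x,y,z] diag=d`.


A = translate([8.6, -3.6, 1.9]) cube([12.4, 5.7, 9.5]) → bbox [8.6,-3.6,1.9] .. [21,2.1,11.4]
B = cylinder(h=6.6, r=4.2) → bbox [-4.2,-4.2,0] .. [4.2,4.2,6.6]
lo = A.lo+B.lo = [8.6-4.2, -3.6-4.2, 1.9+0] = [4.400,-7.800,1.900]
hi = A.hi+B.hi = [21+4.2, 2.1+4.2, 11.4+6.6] = [25.200,6.300,18.000]
diag = √(20.8²+14.1²+16.1²) = √890.66 = 29.844

min=[4.400,-7.800,1.900] max=[25.200,6.300,18.000] diag=29.844


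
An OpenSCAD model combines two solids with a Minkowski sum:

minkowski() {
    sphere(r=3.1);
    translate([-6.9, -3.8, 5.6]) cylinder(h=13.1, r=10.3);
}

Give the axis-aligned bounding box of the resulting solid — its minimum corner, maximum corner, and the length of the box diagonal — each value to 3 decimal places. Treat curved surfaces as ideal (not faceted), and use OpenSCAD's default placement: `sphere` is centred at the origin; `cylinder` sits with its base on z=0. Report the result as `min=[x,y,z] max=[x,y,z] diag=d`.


A = translate([-6.9, -3.8, 5.6]) cylinder(h=13.1, r=10.3) → bbox [-17.2,-14.1,5.6] .. [3.4,6.5,18.7]
B = sphere(r=3.1) → bbox [-3.1,-3.1,-3.1] .. [3.1,3.1,3.1]
lo = A.lo+B.lo = [-17.2-3.1, -14.1-3.1, 5.6-3.1] = [-20.300,-17.200,2.500]
hi = A.hi+B.hi = [3.4+3.1, 6.5+3.1, 18.7+3.1] = [6.500,9.600,21.800]
diag = √(26.8²+26.8²+19.3²) = √1808.97 = 42.532

min=[-20.300,-17.200,2.500] max=[6.500,9.600,21.800] diag=42.532


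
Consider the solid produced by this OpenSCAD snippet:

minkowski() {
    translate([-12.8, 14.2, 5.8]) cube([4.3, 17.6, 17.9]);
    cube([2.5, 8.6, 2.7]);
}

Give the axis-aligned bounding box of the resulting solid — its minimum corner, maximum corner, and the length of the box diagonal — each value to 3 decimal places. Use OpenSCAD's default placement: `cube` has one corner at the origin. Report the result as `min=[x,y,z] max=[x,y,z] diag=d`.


min=[-12.800,14.200,5.800] max=[-6.000,40.400,26.400] diag=34.015

A = translate([-12.8, 14.2, 5.8]) cube([4.3, 17.6, 17.9]) → bbox [-12.8,14.2,5.8] .. [-8.5,31.8,23.7]
B = cube([2.5, 8.6, 2.7]) → bbox [0,0,0] .. [2.5,8.6,2.7]
lo = A.lo+B.lo = [-12.8+0, 14.2+0, 5.8+0] = [-12.800,14.200,5.800]
hi = A.hi+B.hi = [-8.5+2.5, 31.8+8.6, 23.7+2.7] = [-6.000,40.400,26.400]
diag = √(6.8²+26.2²+20.6²) = √1157.04 = 34.015


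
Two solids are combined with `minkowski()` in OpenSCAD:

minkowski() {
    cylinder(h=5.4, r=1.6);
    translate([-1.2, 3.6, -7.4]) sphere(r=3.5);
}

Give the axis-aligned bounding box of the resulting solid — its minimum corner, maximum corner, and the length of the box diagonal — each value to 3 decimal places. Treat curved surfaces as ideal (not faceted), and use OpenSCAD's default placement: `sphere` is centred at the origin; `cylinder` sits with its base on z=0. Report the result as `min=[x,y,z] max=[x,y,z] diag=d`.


min=[-6.300,-1.500,-10.900] max=[3.900,8.700,1.500] diag=19.022

A = translate([-1.2, 3.6, -7.4]) sphere(r=3.5) → bbox [-4.7,0.1,-10.9] .. [2.3,7.1,-3.9]
B = cylinder(h=5.4, r=1.6) → bbox [-1.6,-1.6,0] .. [1.6,1.6,5.4]
lo = A.lo+B.lo = [-4.7-1.6, 0.1-1.6, -10.9+0] = [-6.300,-1.500,-10.900]
hi = A.hi+B.hi = [2.3+1.6, 7.1+1.6, -3.9+5.4] = [3.900,8.700,1.500]
diag = √(10.2²+10.2²+12.4²) = √361.84 = 19.022


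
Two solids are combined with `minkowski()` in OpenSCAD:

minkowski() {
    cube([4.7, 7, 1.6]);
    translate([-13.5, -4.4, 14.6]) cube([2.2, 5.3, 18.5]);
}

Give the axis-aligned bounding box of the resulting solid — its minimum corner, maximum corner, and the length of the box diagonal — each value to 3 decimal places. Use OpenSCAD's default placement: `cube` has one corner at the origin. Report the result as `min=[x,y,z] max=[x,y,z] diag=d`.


A = translate([-13.5, -4.4, 14.6]) cube([2.2, 5.3, 18.5]) → bbox [-13.5,-4.4,14.6] .. [-11.3,0.9,33.1]
B = cube([4.7, 7, 1.6]) → bbox [0,0,0] .. [4.7,7,1.6]
lo = A.lo+B.lo = [-13.5+0, -4.4+0, 14.6+0] = [-13.500,-4.400,14.600]
hi = A.hi+B.hi = [-11.3+4.7, 0.9+7, 33.1+1.6] = [-6.600,7.900,34.700]
diag = √(6.9²+12.3²+20.1²) = √602.91 = 24.554

min=[-13.500,-4.400,14.600] max=[-6.600,7.900,34.700] diag=24.554


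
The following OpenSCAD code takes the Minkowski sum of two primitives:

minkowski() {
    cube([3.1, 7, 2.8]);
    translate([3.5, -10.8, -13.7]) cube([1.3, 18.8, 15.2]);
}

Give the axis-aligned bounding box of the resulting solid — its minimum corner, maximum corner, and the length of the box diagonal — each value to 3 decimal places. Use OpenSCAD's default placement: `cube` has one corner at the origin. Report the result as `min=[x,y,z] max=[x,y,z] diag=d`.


A = translate([3.5, -10.8, -13.7]) cube([1.3, 18.8, 15.2]) → bbox [3.5,-10.8,-13.7] .. [4.8,8,1.5]
B = cube([3.1, 7, 2.8]) → bbox [0,0,0] .. [3.1,7,2.8]
lo = A.lo+B.lo = [3.5+0, -10.8+0, -13.7+0] = [3.500,-10.800,-13.700]
hi = A.hi+B.hi = [4.8+3.1, 8+7, 1.5+2.8] = [7.900,15.000,4.300]
diag = √(4.4²+25.8²+18²) = √1009 = 31.765

min=[3.500,-10.800,-13.700] max=[7.900,15.000,4.300] diag=31.765


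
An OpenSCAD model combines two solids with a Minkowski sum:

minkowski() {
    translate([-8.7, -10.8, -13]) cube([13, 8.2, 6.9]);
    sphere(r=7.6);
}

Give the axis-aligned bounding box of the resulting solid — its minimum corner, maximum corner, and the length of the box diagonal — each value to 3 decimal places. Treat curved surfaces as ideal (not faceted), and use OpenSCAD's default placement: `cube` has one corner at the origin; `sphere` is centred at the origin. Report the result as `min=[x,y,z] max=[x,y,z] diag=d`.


min=[-16.300,-18.400,-20.600] max=[11.900,5.000,1.500] diag=42.793

A = translate([-8.7, -10.8, -13]) cube([13, 8.2, 6.9]) → bbox [-8.7,-10.8,-13] .. [4.3,-2.6,-6.1]
B = sphere(r=7.6) → bbox [-7.6,-7.6,-7.6] .. [7.6,7.6,7.6]
lo = A.lo+B.lo = [-8.7-7.6, -10.8-7.6, -13-7.6] = [-16.300,-18.400,-20.600]
hi = A.hi+B.hi = [4.3+7.6, -2.6+7.6, -6.1+7.6] = [11.900,5.000,1.500]
diag = √(28.2²+23.4²+22.1²) = √1831.21 = 42.793


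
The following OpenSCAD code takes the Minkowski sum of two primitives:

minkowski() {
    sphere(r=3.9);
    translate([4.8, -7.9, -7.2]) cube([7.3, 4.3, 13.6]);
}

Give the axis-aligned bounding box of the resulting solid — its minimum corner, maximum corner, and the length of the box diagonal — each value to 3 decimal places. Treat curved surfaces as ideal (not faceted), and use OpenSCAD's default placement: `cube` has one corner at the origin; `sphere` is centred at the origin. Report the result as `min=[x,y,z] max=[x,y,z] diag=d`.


min=[0.900,-11.800,-11.100] max=[16.000,0.300,10.300] diag=28.851

A = translate([4.8, -7.9, -7.2]) cube([7.3, 4.3, 13.6]) → bbox [4.8,-7.9,-7.2] .. [12.1,-3.6,6.4]
B = sphere(r=3.9) → bbox [-3.9,-3.9,-3.9] .. [3.9,3.9,3.9]
lo = A.lo+B.lo = [4.8-3.9, -7.9-3.9, -7.2-3.9] = [0.900,-11.800,-11.100]
hi = A.hi+B.hi = [12.1+3.9, -3.6+3.9, 6.4+3.9] = [16.000,0.300,10.300]
diag = √(15.1²+12.1²+21.4²) = √832.38 = 28.851


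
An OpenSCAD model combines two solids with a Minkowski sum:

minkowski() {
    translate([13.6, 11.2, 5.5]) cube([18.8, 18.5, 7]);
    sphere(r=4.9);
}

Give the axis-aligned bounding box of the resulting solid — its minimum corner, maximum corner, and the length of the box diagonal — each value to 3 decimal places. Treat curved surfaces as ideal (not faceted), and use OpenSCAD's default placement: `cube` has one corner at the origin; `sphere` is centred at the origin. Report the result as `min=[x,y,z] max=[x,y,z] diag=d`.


A = translate([13.6, 11.2, 5.5]) cube([18.8, 18.5, 7]) → bbox [13.6,11.2,5.5] .. [32.4,29.7,12.5]
B = sphere(r=4.9) → bbox [-4.9,-4.9,-4.9] .. [4.9,4.9,4.9]
lo = A.lo+B.lo = [13.6-4.9, 11.2-4.9, 5.5-4.9] = [8.700,6.300,0.600]
hi = A.hi+B.hi = [32.4+4.9, 29.7+4.9, 12.5+4.9] = [37.300,34.600,17.400]
diag = √(28.6²+28.3²+16.8²) = √1901.09 = 43.601

min=[8.700,6.300,0.600] max=[37.300,34.600,17.400] diag=43.601


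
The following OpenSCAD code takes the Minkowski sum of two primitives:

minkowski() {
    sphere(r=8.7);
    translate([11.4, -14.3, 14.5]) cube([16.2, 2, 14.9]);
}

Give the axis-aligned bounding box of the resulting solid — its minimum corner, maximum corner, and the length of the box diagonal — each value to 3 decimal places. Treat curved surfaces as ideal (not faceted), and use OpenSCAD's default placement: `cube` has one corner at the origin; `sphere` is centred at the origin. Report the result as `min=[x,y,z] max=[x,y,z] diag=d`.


A = translate([11.4, -14.3, 14.5]) cube([16.2, 2, 14.9]) → bbox [11.4,-14.3,14.5] .. [27.6,-12.3,29.4]
B = sphere(r=8.7) → bbox [-8.7,-8.7,-8.7] .. [8.7,8.7,8.7]
lo = A.lo+B.lo = [11.4-8.7, -14.3-8.7, 14.5-8.7] = [2.700,-23.000,5.800]
hi = A.hi+B.hi = [27.6+8.7, -12.3+8.7, 29.4+8.7] = [36.300,-3.600,38.100]
diag = √(33.6²+19.4²+32.3²) = √2548.61 = 50.484

min=[2.700,-23.000,5.800] max=[36.300,-3.600,38.100] diag=50.484


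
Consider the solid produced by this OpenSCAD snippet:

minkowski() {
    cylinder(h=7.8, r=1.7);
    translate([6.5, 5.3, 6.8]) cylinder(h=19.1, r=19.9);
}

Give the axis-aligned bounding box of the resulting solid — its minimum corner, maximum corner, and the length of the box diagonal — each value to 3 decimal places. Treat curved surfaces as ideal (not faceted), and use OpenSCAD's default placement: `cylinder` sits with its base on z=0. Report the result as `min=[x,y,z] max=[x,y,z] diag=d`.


min=[-15.100,-16.300,6.800] max=[28.100,26.900,33.700] diag=66.754

A = translate([6.5, 5.3, 6.8]) cylinder(h=19.1, r=19.9) → bbox [-13.4,-14.6,6.8] .. [26.4,25.2,25.9]
B = cylinder(h=7.8, r=1.7) → bbox [-1.7,-1.7,0] .. [1.7,1.7,7.8]
lo = A.lo+B.lo = [-13.4-1.7, -14.6-1.7, 6.8+0] = [-15.100,-16.300,6.800]
hi = A.hi+B.hi = [26.4+1.7, 25.2+1.7, 25.9+7.8] = [28.100,26.900,33.700]
diag = √(43.2²+43.2²+26.9²) = √4456.09 = 66.754


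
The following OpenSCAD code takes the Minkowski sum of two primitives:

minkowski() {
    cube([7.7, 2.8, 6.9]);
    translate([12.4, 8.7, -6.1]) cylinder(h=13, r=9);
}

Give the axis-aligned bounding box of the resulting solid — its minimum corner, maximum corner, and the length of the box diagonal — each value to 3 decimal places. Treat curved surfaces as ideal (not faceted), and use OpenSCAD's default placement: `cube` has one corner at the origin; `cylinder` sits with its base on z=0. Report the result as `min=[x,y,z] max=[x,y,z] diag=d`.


A = translate([12.4, 8.7, -6.1]) cylinder(h=13, r=9) → bbox [3.4,-0.3,-6.1] .. [21.4,17.7,6.9]
B = cube([7.7, 2.8, 6.9]) → bbox [0,0,0] .. [7.7,2.8,6.9]
lo = A.lo+B.lo = [3.4+0, -0.3+0, -6.1+0] = [3.400,-0.300,-6.100]
hi = A.hi+B.hi = [21.4+7.7, 17.7+2.8, 6.9+6.9] = [29.100,20.500,13.800]
diag = √(25.7²+20.8²+19.9²) = √1489.14 = 38.589

min=[3.400,-0.300,-6.100] max=[29.100,20.500,13.800] diag=38.589


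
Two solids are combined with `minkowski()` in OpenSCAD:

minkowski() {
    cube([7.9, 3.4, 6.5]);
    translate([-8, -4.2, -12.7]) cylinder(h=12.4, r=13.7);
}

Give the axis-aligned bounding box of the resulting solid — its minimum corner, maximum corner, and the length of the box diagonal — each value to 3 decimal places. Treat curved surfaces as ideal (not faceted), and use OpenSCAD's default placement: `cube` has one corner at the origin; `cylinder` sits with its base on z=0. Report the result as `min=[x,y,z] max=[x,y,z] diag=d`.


A = translate([-8, -4.2, -12.7]) cylinder(h=12.4, r=13.7) → bbox [-21.7,-17.9,-12.7] .. [5.7,9.5,-0.3]
B = cube([7.9, 3.4, 6.5]) → bbox [0,0,0] .. [7.9,3.4,6.5]
lo = A.lo+B.lo = [-21.7+0, -17.9+0, -12.7+0] = [-21.700,-17.900,-12.700]
hi = A.hi+B.hi = [5.7+7.9, 9.5+3.4, -0.3+6.5] = [13.600,12.900,6.200]
diag = √(35.3²+30.8²+18.9²) = √2551.94 = 50.517

min=[-21.700,-17.900,-12.700] max=[13.600,12.900,6.200] diag=50.517


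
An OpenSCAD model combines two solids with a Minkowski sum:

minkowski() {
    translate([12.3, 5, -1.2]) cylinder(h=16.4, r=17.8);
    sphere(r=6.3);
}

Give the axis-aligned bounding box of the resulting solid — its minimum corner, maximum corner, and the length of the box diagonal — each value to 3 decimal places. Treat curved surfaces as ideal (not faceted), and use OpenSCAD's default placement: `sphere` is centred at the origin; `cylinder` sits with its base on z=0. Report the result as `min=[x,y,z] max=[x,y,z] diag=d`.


min=[-11.800,-19.100,-7.500] max=[36.400,29.100,21.500] diag=74.078

A = translate([12.3, 5, -1.2]) cylinder(h=16.4, r=17.8) → bbox [-5.5,-12.8,-1.2] .. [30.1,22.8,15.2]
B = sphere(r=6.3) → bbox [-6.3,-6.3,-6.3] .. [6.3,6.3,6.3]
lo = A.lo+B.lo = [-5.5-6.3, -12.8-6.3, -1.2-6.3] = [-11.800,-19.100,-7.500]
hi = A.hi+B.hi = [30.1+6.3, 22.8+6.3, 15.2+6.3] = [36.400,29.100,21.500]
diag = √(48.2²+48.2²+29²) = √5487.48 = 74.078


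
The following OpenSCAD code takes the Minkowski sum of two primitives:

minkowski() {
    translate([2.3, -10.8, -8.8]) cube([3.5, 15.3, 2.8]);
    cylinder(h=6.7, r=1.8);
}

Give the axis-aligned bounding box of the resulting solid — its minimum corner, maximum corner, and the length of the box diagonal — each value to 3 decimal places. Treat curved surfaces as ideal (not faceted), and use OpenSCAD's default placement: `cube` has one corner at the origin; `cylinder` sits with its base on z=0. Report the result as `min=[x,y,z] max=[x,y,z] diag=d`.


A = translate([2.3, -10.8, -8.8]) cube([3.5, 15.3, 2.8]) → bbox [2.3,-10.8,-8.8] .. [5.8,4.5,-6]
B = cylinder(h=6.7, r=1.8) → bbox [-1.8,-1.8,0] .. [1.8,1.8,6.7]
lo = A.lo+B.lo = [2.3-1.8, -10.8-1.8, -8.8+0] = [0.500,-12.600,-8.800]
hi = A.hi+B.hi = [5.8+1.8, 4.5+1.8, -6+6.7] = [7.600,6.300,0.700]
diag = √(7.1²+18.9²+9.5²) = √497.87 = 22.313

min=[0.500,-12.600,-8.800] max=[7.600,6.300,0.700] diag=22.313


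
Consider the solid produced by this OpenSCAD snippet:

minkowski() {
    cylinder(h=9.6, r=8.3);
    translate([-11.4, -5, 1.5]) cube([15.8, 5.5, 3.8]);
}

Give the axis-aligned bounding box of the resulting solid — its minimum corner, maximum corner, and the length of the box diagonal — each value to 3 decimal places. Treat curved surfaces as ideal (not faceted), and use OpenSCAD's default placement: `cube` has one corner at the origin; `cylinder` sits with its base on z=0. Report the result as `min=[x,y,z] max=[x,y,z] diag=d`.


A = translate([-11.4, -5, 1.5]) cube([15.8, 5.5, 3.8]) → bbox [-11.4,-5,1.5] .. [4.4,0.5,5.3]
B = cylinder(h=9.6, r=8.3) → bbox [-8.3,-8.3,0] .. [8.3,8.3,9.6]
lo = A.lo+B.lo = [-11.4-8.3, -5-8.3, 1.5+0] = [-19.700,-13.300,1.500]
hi = A.hi+B.hi = [4.4+8.3, 0.5+8.3, 5.3+9.6] = [12.700,8.800,14.900]
diag = √(32.4²+22.1²+13.4²) = √1717.73 = 41.446

min=[-19.700,-13.300,1.500] max=[12.700,8.800,14.900] diag=41.446


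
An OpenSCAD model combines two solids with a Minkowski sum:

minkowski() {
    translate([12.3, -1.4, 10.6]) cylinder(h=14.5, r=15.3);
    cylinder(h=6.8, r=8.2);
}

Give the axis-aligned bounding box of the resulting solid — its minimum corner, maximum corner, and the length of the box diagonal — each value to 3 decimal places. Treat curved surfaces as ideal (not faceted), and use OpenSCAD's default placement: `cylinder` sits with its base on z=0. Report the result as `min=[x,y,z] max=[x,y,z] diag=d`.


min=[-11.200,-24.900,10.600] max=[35.800,22.100,31.900] diag=69.797

A = translate([12.3, -1.4, 10.6]) cylinder(h=14.5, r=15.3) → bbox [-3,-16.7,10.6] .. [27.6,13.9,25.1]
B = cylinder(h=6.8, r=8.2) → bbox [-8.2,-8.2,0] .. [8.2,8.2,6.8]
lo = A.lo+B.lo = [-3-8.2, -16.7-8.2, 10.6+0] = [-11.200,-24.900,10.600]
hi = A.hi+B.hi = [27.6+8.2, 13.9+8.2, 25.1+6.8] = [35.800,22.100,31.900]
diag = √(47²+47²+21.3²) = √4871.69 = 69.797


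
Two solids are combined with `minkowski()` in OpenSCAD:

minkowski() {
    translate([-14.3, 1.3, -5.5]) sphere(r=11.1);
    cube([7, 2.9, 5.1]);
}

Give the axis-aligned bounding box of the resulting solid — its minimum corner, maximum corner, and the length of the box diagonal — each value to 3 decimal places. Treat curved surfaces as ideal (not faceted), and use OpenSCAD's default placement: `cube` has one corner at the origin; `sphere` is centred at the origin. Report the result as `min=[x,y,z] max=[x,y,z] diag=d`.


min=[-25.400,-9.800,-16.600] max=[3.800,15.300,10.700] diag=47.201

A = translate([-14.3, 1.3, -5.5]) sphere(r=11.1) → bbox [-25.4,-9.8,-16.6] .. [-3.2,12.4,5.6]
B = cube([7, 2.9, 5.1]) → bbox [0,0,0] .. [7,2.9,5.1]
lo = A.lo+B.lo = [-25.4+0, -9.8+0, -16.6+0] = [-25.400,-9.800,-16.600]
hi = A.hi+B.hi = [-3.2+7, 12.4+2.9, 5.6+5.1] = [3.800,15.300,10.700]
diag = √(29.2²+25.1²+27.3²) = √2227.94 = 47.201


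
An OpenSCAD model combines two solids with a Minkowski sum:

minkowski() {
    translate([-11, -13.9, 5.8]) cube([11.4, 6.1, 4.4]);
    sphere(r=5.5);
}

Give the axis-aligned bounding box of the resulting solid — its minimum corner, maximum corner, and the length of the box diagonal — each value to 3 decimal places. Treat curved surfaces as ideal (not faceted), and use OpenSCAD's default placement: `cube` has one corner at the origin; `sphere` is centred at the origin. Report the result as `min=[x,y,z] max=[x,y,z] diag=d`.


min=[-16.500,-19.400,0.300] max=[5.900,-2.300,15.700] diag=32.114

A = translate([-11, -13.9, 5.8]) cube([11.4, 6.1, 4.4]) → bbox [-11,-13.9,5.8] .. [0.4,-7.8,10.2]
B = sphere(r=5.5) → bbox [-5.5,-5.5,-5.5] .. [5.5,5.5,5.5]
lo = A.lo+B.lo = [-11-5.5, -13.9-5.5, 5.8-5.5] = [-16.500,-19.400,0.300]
hi = A.hi+B.hi = [0.4+5.5, -7.8+5.5, 10.2+5.5] = [5.900,-2.300,15.700]
diag = √(22.4²+17.1²+15.4²) = √1031.33 = 32.114


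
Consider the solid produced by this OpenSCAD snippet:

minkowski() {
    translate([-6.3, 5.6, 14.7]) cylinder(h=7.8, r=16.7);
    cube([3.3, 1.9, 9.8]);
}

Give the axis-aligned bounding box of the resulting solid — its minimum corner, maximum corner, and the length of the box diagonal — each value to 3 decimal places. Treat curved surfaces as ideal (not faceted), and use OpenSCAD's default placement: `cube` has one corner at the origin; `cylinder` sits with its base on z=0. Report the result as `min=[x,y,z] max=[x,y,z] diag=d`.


min=[-23.000,-11.100,14.700] max=[13.700,24.200,32.300] diag=53.877

A = translate([-6.3, 5.6, 14.7]) cylinder(h=7.8, r=16.7) → bbox [-23,-11.1,14.7] .. [10.4,22.3,22.5]
B = cube([3.3, 1.9, 9.8]) → bbox [0,0,0] .. [3.3,1.9,9.8]
lo = A.lo+B.lo = [-23+0, -11.1+0, 14.7+0] = [-23.000,-11.100,14.700]
hi = A.hi+B.hi = [10.4+3.3, 22.3+1.9, 22.5+9.8] = [13.700,24.200,32.300]
diag = √(36.7²+35.3²+17.6²) = √2902.74 = 53.877


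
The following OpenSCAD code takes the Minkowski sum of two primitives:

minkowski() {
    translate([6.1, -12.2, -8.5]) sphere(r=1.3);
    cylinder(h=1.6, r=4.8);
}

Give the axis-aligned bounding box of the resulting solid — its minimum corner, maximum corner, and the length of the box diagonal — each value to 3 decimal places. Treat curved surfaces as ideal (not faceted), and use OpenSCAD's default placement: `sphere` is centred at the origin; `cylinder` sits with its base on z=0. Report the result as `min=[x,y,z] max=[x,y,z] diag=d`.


A = translate([6.1, -12.2, -8.5]) sphere(r=1.3) → bbox [4.8,-13.5,-9.8] .. [7.4,-10.9,-7.2]
B = cylinder(h=1.6, r=4.8) → bbox [-4.8,-4.8,0] .. [4.8,4.8,1.6]
lo = A.lo+B.lo = [4.8-4.8, -13.5-4.8, -9.8+0] = [0.000,-18.300,-9.800]
hi = A.hi+B.hi = [7.4+4.8, -10.9+4.8, -7.2+1.6] = [12.200,-6.100,-5.600]
diag = √(12.2²+12.2²+4.2²) = √315.32 = 17.757

min=[0.000,-18.300,-9.800] max=[12.200,-6.100,-5.600] diag=17.757


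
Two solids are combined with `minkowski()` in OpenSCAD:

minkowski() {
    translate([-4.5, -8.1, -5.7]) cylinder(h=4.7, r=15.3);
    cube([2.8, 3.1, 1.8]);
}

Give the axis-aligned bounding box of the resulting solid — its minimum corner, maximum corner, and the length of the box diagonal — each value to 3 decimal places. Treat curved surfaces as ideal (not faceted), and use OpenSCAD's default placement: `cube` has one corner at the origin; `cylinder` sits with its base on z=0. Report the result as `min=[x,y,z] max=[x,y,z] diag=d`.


min=[-19.800,-23.400,-5.700] max=[13.600,10.300,0.800] diag=47.891

A = translate([-4.5, -8.1, -5.7]) cylinder(h=4.7, r=15.3) → bbox [-19.8,-23.4,-5.7] .. [10.8,7.2,-1]
B = cube([2.8, 3.1, 1.8]) → bbox [0,0,0] .. [2.8,3.1,1.8]
lo = A.lo+B.lo = [-19.8+0, -23.4+0, -5.7+0] = [-19.800,-23.400,-5.700]
hi = A.hi+B.hi = [10.8+2.8, 7.2+3.1, -1+1.8] = [13.600,10.300,0.800]
diag = √(33.4²+33.7²+6.5²) = √2293.5 = 47.891


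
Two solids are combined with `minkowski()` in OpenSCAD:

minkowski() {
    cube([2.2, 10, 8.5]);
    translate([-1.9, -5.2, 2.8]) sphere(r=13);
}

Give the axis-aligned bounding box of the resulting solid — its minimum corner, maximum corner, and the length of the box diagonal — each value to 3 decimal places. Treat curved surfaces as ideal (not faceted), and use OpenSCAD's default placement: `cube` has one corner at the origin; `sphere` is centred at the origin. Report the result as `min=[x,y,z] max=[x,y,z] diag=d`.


min=[-14.900,-18.200,-10.200] max=[13.300,17.800,24.300] diag=57.284

A = translate([-1.9, -5.2, 2.8]) sphere(r=13) → bbox [-14.9,-18.2,-10.2] .. [11.1,7.8,15.8]
B = cube([2.2, 10, 8.5]) → bbox [0,0,0] .. [2.2,10,8.5]
lo = A.lo+B.lo = [-14.9+0, -18.2+0, -10.2+0] = [-14.900,-18.200,-10.200]
hi = A.hi+B.hi = [11.1+2.2, 7.8+10, 15.8+8.5] = [13.300,17.800,24.300]
diag = √(28.2²+36²+34.5²) = √3281.49 = 57.284


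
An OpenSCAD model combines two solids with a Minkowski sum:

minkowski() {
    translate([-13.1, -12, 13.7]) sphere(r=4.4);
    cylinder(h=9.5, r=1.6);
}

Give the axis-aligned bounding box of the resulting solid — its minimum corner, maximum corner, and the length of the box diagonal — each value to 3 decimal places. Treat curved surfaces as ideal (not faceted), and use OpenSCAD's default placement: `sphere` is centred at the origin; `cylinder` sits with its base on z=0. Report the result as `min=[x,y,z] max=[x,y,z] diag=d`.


min=[-19.100,-18.000,9.300] max=[-7.100,-6.000,27.600] diag=24.958

A = translate([-13.1, -12, 13.7]) sphere(r=4.4) → bbox [-17.5,-16.4,9.3] .. [-8.7,-7.6,18.1]
B = cylinder(h=9.5, r=1.6) → bbox [-1.6,-1.6,0] .. [1.6,1.6,9.5]
lo = A.lo+B.lo = [-17.5-1.6, -16.4-1.6, 9.3+0] = [-19.100,-18.000,9.300]
hi = A.hi+B.hi = [-8.7+1.6, -7.6+1.6, 18.1+9.5] = [-7.100,-6.000,27.600]
diag = √(12²+12²+18.3²) = √622.89 = 24.958


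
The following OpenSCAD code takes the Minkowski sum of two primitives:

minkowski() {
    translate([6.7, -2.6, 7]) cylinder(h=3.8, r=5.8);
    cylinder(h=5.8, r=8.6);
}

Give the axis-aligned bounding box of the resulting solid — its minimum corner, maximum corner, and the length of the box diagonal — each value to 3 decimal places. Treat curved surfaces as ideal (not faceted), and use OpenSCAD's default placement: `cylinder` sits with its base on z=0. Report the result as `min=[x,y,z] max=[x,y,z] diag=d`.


min=[-7.700,-17.000,7.000] max=[21.100,11.800,16.600] diag=41.845

A = translate([6.7, -2.6, 7]) cylinder(h=3.8, r=5.8) → bbox [0.9,-8.4,7] .. [12.5,3.2,10.8]
B = cylinder(h=5.8, r=8.6) → bbox [-8.6,-8.6,0] .. [8.6,8.6,5.8]
lo = A.lo+B.lo = [0.9-8.6, -8.4-8.6, 7+0] = [-7.700,-17.000,7.000]
hi = A.hi+B.hi = [12.5+8.6, 3.2+8.6, 10.8+5.8] = [21.100,11.800,16.600]
diag = √(28.8²+28.8²+9.6²) = √1751.04 = 41.845
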